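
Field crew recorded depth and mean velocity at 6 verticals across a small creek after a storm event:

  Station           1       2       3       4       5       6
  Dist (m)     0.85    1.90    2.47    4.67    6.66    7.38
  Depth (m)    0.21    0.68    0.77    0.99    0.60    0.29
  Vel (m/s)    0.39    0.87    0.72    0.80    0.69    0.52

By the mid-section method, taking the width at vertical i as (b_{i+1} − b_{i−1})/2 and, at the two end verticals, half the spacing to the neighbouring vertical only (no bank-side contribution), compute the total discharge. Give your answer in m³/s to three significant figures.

3.56 m³/s

w_1 = (1.90 − 0.85)/2 = 0.525 m; q_1 = 0.39 × 0.21 × 0.525 = 0.04300 m³/s
w_2 = (2.47 − 0.85)/2 = 0.81 m; q_2 = 0.87 × 0.68 × 0.81 = 0.4792 m³/s
w_3 = (4.67 − 1.90)/2 = 1.385 m; q_3 = 0.72 × 0.77 × 1.385 = 0.7678 m³/s
w_4 = (6.66 − 2.47)/2 = 2.095 m; q_4 = 0.80 × 0.99 × 2.095 = 1.659 m³/s
w_5 = (7.38 − 4.67)/2 = 1.355 m; q_5 = 0.69 × 0.60 × 1.355 = 0.5610 m³/s
w_6 = (7.38 − 6.66)/2 = 0.36 m; q_6 = 0.52 × 0.29 × 0.36 = 0.05429 m³/s
Q = Σ qᵢ = 3.565 m³/s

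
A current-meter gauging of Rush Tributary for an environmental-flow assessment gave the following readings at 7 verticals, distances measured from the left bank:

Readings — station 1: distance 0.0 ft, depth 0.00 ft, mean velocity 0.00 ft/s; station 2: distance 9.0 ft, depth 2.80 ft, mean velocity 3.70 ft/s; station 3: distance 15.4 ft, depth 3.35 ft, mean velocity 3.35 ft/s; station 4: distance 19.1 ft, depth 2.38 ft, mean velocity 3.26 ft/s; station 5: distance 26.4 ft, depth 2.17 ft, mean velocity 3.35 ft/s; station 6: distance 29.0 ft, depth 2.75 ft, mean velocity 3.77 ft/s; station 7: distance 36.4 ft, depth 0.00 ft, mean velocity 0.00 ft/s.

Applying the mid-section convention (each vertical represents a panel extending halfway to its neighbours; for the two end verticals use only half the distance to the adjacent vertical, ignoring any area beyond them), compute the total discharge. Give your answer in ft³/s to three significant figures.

267 ft³/s

w_2 = (15.4 − 0.0)/2 = 7.7 ft; q_2 = 3.70 × 2.80 × 7.7 = 79.77 ft³/s
w_3 = (19.1 − 9.0)/2 = 5.05 ft; q_3 = 3.35 × 3.35 × 5.05 = 56.67 ft³/s
w_4 = (26.4 − 15.4)/2 = 5.5 ft; q_4 = 3.26 × 2.38 × 5.5 = 42.67 ft³/s
w_5 = (29.0 − 19.1)/2 = 4.95 ft; q_5 = 3.35 × 2.17 × 4.95 = 35.98 ft³/s
w_6 = (36.4 − 26.4)/2 = 5 ft; q_6 = 3.77 × 2.75 × 5 = 51.84 ft³/s
Stations 1, 7 contribute zero (depth or velocity is 0).
Q = Σ qᵢ = 266.9 ft³/s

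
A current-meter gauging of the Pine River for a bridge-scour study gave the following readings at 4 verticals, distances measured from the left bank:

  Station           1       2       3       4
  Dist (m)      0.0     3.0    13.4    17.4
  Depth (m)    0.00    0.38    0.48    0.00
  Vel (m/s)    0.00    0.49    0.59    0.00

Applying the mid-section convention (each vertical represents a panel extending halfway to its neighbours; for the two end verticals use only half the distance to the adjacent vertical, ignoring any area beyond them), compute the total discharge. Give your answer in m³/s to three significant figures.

3.29 m³/s

w_2 = (13.4 − 0.0)/2 = 6.7 m; q_2 = 0.49 × 0.38 × 6.7 = 1.248 m³/s
w_3 = (17.4 − 3.0)/2 = 7.2 m; q_3 = 0.59 × 0.48 × 7.2 = 2.039 m³/s
Stations 1, 4 contribute zero (depth or velocity is 0).
Q = Σ qᵢ = 3.287 m³/s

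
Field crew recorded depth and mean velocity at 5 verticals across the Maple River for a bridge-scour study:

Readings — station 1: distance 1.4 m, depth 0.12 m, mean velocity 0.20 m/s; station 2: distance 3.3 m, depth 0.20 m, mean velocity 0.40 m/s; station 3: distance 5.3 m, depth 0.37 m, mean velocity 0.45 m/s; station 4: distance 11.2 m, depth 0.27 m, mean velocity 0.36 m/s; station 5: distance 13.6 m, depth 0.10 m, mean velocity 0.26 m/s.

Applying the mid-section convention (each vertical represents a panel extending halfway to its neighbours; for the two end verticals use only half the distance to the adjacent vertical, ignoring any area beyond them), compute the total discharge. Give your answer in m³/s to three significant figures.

w_1 = (3.3 − 1.4)/2 = 0.95 m; q_1 = 0.20 × 0.12 × 0.95 = 0.02280 m³/s
w_2 = (5.3 − 1.4)/2 = 1.95 m; q_2 = 0.40 × 0.20 × 1.95 = 0.1560 m³/s
w_3 = (11.2 − 3.3)/2 = 3.95 m; q_3 = 0.45 × 0.37 × 3.95 = 0.6577 m³/s
w_4 = (13.6 − 5.3)/2 = 4.15 m; q_4 = 0.36 × 0.27 × 4.15 = 0.4034 m³/s
w_5 = (13.6 − 11.2)/2 = 1.2 m; q_5 = 0.26 × 0.10 × 1.2 = 0.03120 m³/s
Q = Σ qᵢ = 1.271 m³/s

1.27 m³/s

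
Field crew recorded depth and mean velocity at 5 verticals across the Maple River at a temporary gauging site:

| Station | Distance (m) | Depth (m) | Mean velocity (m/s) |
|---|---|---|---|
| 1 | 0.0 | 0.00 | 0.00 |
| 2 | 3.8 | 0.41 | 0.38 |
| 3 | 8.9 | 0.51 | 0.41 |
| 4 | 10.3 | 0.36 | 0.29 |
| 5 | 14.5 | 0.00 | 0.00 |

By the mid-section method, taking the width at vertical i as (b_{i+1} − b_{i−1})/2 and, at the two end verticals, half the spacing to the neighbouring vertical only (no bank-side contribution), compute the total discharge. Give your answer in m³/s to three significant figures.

1.67 m³/s

w_2 = (8.9 − 0.0)/2 = 4.45 m; q_2 = 0.38 × 0.41 × 4.45 = 0.6933 m³/s
w_3 = (10.3 − 3.8)/2 = 3.25 m; q_3 = 0.41 × 0.51 × 3.25 = 0.6796 m³/s
w_4 = (14.5 − 8.9)/2 = 2.8 m; q_4 = 0.29 × 0.36 × 2.8 = 0.2923 m³/s
Stations 1, 5 contribute zero (depth or velocity is 0).
Q = Σ qᵢ = 1.665 m³/s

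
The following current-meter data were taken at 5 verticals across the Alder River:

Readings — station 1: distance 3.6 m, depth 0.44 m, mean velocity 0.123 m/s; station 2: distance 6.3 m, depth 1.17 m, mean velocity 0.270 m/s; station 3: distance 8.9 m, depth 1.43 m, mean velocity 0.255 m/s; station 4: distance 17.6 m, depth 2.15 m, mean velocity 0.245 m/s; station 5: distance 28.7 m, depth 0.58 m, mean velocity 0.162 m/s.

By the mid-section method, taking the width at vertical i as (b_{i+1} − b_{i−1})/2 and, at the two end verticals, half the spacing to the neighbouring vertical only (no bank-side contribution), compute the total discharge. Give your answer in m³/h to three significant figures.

w_1 = (6.3 − 3.6)/2 = 1.35 m; q_1 = 0.123 × 0.44 × 1.35 = 0.07306 m³/s
w_2 = (8.9 − 3.6)/2 = 2.65 m; q_2 = 0.270 × 1.17 × 2.65 = 0.8371 m³/s
w_3 = (17.6 − 6.3)/2 = 5.65 m; q_3 = 0.255 × 1.43 × 5.65 = 2.060 m³/s
w_4 = (28.7 − 8.9)/2 = 9.9 m; q_4 = 0.245 × 2.15 × 9.9 = 5.215 m³/s
w_5 = (28.7 − 17.6)/2 = 5.55 m; q_5 = 0.162 × 0.58 × 5.55 = 0.5215 m³/s
Q = Σ qᵢ = 8.707 m³/s
= 8.707 × 3600 = 31340 m³/h

31300 m³/h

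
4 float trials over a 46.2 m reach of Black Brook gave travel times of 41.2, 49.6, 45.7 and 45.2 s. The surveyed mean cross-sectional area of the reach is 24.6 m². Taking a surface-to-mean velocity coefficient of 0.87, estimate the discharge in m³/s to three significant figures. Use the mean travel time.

t̄ = (41.2 + 49.6 + 45.7 + 45.2) / 4 = 45.425 s
v_surface = L / t̄ = 46.2 / 45.425 = 1.017 m/s
v_mean = 0.87 × 1.017 = 0.8848 m/s
Q = A × v_mean = 24.6 × 0.8848 = 21.77 m³/s

21.8 m³/s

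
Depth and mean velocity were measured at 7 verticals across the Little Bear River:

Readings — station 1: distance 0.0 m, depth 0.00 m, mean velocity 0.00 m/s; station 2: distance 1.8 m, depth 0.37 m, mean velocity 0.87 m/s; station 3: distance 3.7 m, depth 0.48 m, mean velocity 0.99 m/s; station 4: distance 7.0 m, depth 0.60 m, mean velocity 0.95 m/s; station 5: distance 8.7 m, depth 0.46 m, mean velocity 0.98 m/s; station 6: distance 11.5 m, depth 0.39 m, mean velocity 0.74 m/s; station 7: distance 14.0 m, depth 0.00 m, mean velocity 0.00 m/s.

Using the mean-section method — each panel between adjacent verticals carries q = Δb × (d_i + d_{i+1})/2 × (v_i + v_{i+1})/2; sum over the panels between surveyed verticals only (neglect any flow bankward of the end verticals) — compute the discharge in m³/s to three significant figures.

4.70 m³/s

Panel 1-2: Δb = 1.8 m, d̄ = (0.00+0.37)/2 = 0.185, v̄ = (0.00+0.87)/2 = 0.435 → q = 1.8×0.185×0.435 = 0.1449 m³/s
Panel 2-3: Δb = 1.9 m, d̄ = (0.37+0.48)/2 = 0.425, v̄ = (0.87+0.99)/2 = 0.93 → q = 1.9×0.425×0.93 = 0.7510 m³/s
Panel 3-4: Δb = 3.3 m, d̄ = (0.48+0.60)/2 = 0.54, v̄ = (0.99+0.95)/2 = 0.97 → q = 3.3×0.54×0.97 = 1.729 m³/s
Panel 4-5: Δb = 1.7 m, d̄ = (0.60+0.46)/2 = 0.53, v̄ = (0.95+0.98)/2 = 0.965 → q = 1.7×0.53×0.965 = 0.8695 m³/s
Panel 5-6: Δb = 2.8 m, d̄ = (0.46+0.39)/2 = 0.425, v̄ = (0.98+0.74)/2 = 0.86 → q = 2.8×0.425×0.86 = 1.023 m³/s
Panel 6-7: Δb = 2.5 m, d̄ = (0.39+0.00)/2 = 0.195, v̄ = (0.74+0.00)/2 = 0.37 → q = 2.5×0.195×0.37 = 0.1804 m³/s
Q = Σ q = 4.698 m³/s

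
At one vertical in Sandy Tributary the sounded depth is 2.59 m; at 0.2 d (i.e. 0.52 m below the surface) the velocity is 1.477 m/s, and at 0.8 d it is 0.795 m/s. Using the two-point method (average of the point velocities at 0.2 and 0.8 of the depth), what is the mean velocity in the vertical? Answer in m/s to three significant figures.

v̄ = (1.477 + 0.795) / 2 = 1.136 m/s

1.14 m/s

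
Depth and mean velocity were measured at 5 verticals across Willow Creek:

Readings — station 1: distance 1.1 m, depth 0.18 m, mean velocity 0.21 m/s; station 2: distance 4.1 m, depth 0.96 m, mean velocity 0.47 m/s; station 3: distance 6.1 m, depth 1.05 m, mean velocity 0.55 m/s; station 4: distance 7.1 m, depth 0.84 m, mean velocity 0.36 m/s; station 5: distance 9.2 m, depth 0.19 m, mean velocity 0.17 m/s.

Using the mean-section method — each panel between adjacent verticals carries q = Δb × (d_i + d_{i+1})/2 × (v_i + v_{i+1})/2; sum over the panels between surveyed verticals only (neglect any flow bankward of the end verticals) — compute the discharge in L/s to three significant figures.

2320 L/s

Panel 1-2: Δb = 3 m, d̄ = (0.18+0.96)/2 = 0.57, v̄ = (0.21+0.47)/2 = 0.34 → q = 3×0.57×0.34 = 0.5814 m³/s
Panel 2-3: Δb = 2 m, d̄ = (0.96+1.05)/2 = 1.005, v̄ = (0.47+0.55)/2 = 0.51 → q = 2×1.005×0.51 = 1.025 m³/s
Panel 3-4: Δb = 1 m, d̄ = (1.05+0.84)/2 = 0.945, v̄ = (0.55+0.36)/2 = 0.455 → q = 1×0.945×0.455 = 0.4300 m³/s
Panel 4-5: Δb = 2.1 m, d̄ = (0.84+0.19)/2 = 0.515, v̄ = (0.36+0.17)/2 = 0.265 → q = 2.1×0.515×0.265 = 0.2866 m³/s
Q = Σ q = 2.323 m³/s
= 2.323 × 1000 = 2323 L/s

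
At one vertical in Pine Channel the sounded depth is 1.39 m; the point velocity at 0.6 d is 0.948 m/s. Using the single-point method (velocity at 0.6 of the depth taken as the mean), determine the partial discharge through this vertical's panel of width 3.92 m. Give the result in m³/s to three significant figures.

v̄ = v₀.₆ = 0.948 m/s
q = v̄ × d × w = 0.9480 × 1.39 × 3.92 = 5.165 m³/s

5.17 m³/s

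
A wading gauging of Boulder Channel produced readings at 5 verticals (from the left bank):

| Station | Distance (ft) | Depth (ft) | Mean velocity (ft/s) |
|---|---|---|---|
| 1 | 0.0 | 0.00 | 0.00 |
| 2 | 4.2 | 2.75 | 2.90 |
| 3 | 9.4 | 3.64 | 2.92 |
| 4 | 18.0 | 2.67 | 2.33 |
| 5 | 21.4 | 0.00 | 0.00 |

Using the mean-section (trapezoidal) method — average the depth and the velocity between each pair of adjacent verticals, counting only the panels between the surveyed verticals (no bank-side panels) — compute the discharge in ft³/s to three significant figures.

Panel 1-2: Δb = 4.2 ft, d̄ = (0.00+2.75)/2 = 1.375, v̄ = (0.00+2.90)/2 = 1.45 → q = 4.2×1.375×1.45 = 8.374 ft³/s
Panel 2-3: Δb = 5.2 ft, d̄ = (2.75+3.64)/2 = 3.195, v̄ = (2.90+2.92)/2 = 2.91 → q = 5.2×3.195×2.91 = 48.35 ft³/s
Panel 3-4: Δb = 8.6 ft, d̄ = (3.64+2.67)/2 = 3.155, v̄ = (2.92+2.33)/2 = 2.625 → q = 8.6×3.155×2.625 = 71.22 ft³/s
Panel 4-5: Δb = 3.4 ft, d̄ = (2.67+0.00)/2 = 1.335, v̄ = (2.33+0.00)/2 = 1.165 → q = 3.4×1.335×1.165 = 5.288 ft³/s
Q = Σ q = 133.2 ft³/s

133 ft³/s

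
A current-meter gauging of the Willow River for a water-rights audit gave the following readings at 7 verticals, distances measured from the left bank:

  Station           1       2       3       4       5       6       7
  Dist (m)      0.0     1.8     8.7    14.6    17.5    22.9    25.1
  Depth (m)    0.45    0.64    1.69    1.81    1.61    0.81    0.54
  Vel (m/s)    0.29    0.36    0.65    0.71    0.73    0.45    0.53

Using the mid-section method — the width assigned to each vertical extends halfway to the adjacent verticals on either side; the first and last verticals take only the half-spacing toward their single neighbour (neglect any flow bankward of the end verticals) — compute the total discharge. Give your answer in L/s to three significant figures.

w_1 = (1.8 − 0.0)/2 = 0.9 m; q_1 = 0.29 × 0.45 × 0.9 = 0.1175 m³/s
w_2 = (8.7 − 0.0)/2 = 4.35 m; q_2 = 0.36 × 0.64 × 4.35 = 1.002 m³/s
w_3 = (14.6 − 1.8)/2 = 6.4 m; q_3 = 0.65 × 1.69 × 6.4 = 7.030 m³/s
w_4 = (17.5 − 8.7)/2 = 4.4 m; q_4 = 0.71 × 1.81 × 4.4 = 5.654 m³/s
w_5 = (22.9 − 14.6)/2 = 4.15 m; q_5 = 0.73 × 1.61 × 4.15 = 4.877 m³/s
w_6 = (25.1 − 17.5)/2 = 3.8 m; q_6 = 0.45 × 0.81 × 3.8 = 1.385 m³/s
w_7 = (25.1 − 22.9)/2 = 1.1 m; q_7 = 0.53 × 0.54 × 1.1 = 0.3148 m³/s
Q = Σ qᵢ = 20.38 m³/s
= 20.38 × 1000 = 20380 L/s

20400 L/s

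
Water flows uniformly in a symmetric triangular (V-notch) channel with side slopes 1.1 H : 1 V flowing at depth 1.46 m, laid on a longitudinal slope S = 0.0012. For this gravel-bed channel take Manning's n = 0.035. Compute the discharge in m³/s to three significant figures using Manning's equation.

1.54 m³/s

A = z·y² = 1.1×1.46² = 2.345 m²
P = 2y√(1+z²) = 2×1.46×√(1+1.1²) = 4.341 m
R = A/P = 2.345/4.341 = 0.5402 m
Q = (1/n)·A·R^(2/3)·S^(1/2) = (1/0.035) × 2.345 × 0.5402^(2/3) × 0.0012^(1/2) = 1.539 m³/s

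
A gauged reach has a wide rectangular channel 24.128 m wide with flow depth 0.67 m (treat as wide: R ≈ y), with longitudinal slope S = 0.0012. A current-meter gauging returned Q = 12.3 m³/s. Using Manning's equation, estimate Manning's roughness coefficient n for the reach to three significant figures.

A = b·y = 24.128 × 0.67 = 16.17 m²
Wide channel: R ≈ y = 0.67 m
n = (1/Q)·A·R^(2/3)·S^(1/2) = (1/12.3) × 16.17 × 0.7657 × 0.03464 = 0.03486

0.0349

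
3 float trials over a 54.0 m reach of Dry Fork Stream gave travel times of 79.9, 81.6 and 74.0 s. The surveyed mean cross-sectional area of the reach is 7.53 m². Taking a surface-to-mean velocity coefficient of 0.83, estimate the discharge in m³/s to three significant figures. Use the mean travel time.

4.30 m³/s

t̄ = (79.9 + 81.6 + 74.0) / 3 = 78.5 s
v_surface = L / t̄ = 54.0 / 78.5 = 0.6879 m/s
v_mean = 0.83 × 0.6879 = 0.5710 m/s
Q = A × v_mean = 7.53 × 0.5710 = 4.299 m³/s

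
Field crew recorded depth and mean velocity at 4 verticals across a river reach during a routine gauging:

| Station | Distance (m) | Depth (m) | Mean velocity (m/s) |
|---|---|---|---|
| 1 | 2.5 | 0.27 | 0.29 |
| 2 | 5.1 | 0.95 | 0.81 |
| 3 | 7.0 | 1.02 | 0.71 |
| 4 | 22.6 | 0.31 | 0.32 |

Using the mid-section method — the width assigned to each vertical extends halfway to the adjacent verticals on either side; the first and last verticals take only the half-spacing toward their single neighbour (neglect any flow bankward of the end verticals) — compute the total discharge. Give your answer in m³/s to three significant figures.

8.94 m³/s

w_1 = (5.1 − 2.5)/2 = 1.3 m; q_1 = 0.29 × 0.27 × 1.3 = 0.1018 m³/s
w_2 = (7.0 − 2.5)/2 = 2.25 m; q_2 = 0.81 × 0.95 × 2.25 = 1.731 m³/s
w_3 = (22.6 − 5.1)/2 = 8.75 m; q_3 = 0.71 × 1.02 × 8.75 = 6.337 m³/s
w_4 = (22.6 − 7.0)/2 = 7.8 m; q_4 = 0.32 × 0.31 × 7.8 = 0.7738 m³/s
Q = Σ qᵢ = 8.944 m³/s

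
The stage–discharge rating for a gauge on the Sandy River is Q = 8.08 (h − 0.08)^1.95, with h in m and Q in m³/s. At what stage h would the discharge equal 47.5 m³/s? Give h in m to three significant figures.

h − h₀ = (Q/C)^(1/b) = (47.5/8.08)^(1/1.95) = 2.480 m
h = 0.08 + 2.480 = 2.560 m

2.56 m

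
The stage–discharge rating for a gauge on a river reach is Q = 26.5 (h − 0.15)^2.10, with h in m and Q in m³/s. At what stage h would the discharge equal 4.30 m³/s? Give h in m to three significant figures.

0.571 m

h − h₀ = (Q/C)^(1/b) = (4.30/26.5)^(1/2.10) = 0.4206 m
h = 0.15 + 0.4206 = 0.5706 m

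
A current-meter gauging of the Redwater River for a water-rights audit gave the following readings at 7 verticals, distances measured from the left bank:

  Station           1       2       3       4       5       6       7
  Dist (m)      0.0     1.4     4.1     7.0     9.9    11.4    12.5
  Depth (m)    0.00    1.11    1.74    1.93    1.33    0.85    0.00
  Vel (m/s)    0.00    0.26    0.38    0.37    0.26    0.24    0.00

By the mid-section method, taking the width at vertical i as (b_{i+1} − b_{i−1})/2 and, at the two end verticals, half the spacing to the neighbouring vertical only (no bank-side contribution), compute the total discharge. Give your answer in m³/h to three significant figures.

19900 m³/h

w_2 = (4.1 − 0.0)/2 = 2.05 m; q_2 = 0.26 × 1.11 × 2.05 = 0.5916 m³/s
w_3 = (7.0 − 1.4)/2 = 2.8 m; q_3 = 0.38 × 1.74 × 2.8 = 1.851 m³/s
w_4 = (9.9 − 4.1)/2 = 2.9 m; q_4 = 0.37 × 1.93 × 2.9 = 2.071 m³/s
w_5 = (11.4 − 7.0)/2 = 2.2 m; q_5 = 0.26 × 1.33 × 2.2 = 0.7608 m³/s
w_6 = (12.5 − 9.9)/2 = 1.3 m; q_6 = 0.24 × 0.85 × 1.3 = 0.2652 m³/s
Stations 1, 7 contribute zero (depth or velocity is 0).
Q = Σ qᵢ = 5.540 m³/s
= 5.540 × 3600 = 19940 m³/h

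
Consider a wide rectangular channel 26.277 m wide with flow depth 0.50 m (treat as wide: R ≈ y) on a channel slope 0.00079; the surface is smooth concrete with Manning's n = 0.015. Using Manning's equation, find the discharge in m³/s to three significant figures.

15.5 m³/s

A = b·y = 26.277 × 0.50 = 13.14 m²
Wide channel: R ≈ y = 0.50 m
Q = (1/n)·A·R^(2/3)·S^(1/2) = (1/0.015) × 13.14 × 0.5000^(2/3) × 0.00079^(1/2) = 15.51 m³/s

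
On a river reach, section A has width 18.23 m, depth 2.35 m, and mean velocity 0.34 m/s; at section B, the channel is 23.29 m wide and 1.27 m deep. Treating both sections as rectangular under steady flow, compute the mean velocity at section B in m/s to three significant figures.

Q = A₁V₁ = (18.23×2.35) × 0.34 = 14.57 m³/s
A₂ = 23.29 × 1.27 = 29.58 m²
V₂ = Q/A₂ = 14.57/29.58 = 0.4924 m/s

0.492 m/s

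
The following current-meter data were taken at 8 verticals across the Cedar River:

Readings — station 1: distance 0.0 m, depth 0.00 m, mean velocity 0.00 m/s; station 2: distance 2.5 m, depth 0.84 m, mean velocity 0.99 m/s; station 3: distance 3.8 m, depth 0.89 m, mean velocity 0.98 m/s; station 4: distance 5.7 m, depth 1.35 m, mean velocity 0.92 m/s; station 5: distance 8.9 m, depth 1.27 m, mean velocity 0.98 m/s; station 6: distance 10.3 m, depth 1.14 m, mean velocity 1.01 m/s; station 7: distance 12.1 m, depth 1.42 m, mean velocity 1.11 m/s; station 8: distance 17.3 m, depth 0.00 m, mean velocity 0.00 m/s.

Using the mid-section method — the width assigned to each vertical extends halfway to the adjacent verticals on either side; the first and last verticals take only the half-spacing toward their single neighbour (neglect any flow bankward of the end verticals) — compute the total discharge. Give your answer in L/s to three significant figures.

w_2 = (3.8 − 0.0)/2 = 1.9 m; q_2 = 0.99 × 0.84 × 1.9 = 1.580 m³/s
w_3 = (5.7 − 2.5)/2 = 1.6 m; q_3 = 0.98 × 0.89 × 1.6 = 1.396 m³/s
w_4 = (8.9 − 3.8)/2 = 2.55 m; q_4 = 0.92 × 1.35 × 2.55 = 3.167 m³/s
w_5 = (10.3 − 5.7)/2 = 2.3 m; q_5 = 0.98 × 1.27 × 2.3 = 2.863 m³/s
w_6 = (12.1 − 8.9)/2 = 1.6 m; q_6 = 1.01 × 1.14 × 1.6 = 1.842 m³/s
w_7 = (17.3 − 10.3)/2 = 3.5 m; q_7 = 1.11 × 1.42 × 3.5 = 5.517 m³/s
Stations 1, 8 contribute zero (depth or velocity is 0).
Q = Σ qᵢ = 16.36 m³/s
= 16.36 × 1000 = 16360 L/s

16400 L/s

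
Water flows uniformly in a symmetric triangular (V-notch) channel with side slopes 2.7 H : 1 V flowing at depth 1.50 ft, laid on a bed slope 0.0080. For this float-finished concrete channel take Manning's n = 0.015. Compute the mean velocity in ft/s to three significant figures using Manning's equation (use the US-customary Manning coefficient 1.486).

7.01 ft/s

A = z·y² = 2.7×1.50² = 6.075 ft²
P = 2y√(1+z²) = 2×1.50×√(1+2.7²) = 8.638 ft
R = A/P = 6.075/8.638 = 0.7033 ft
Q = (1.486/n)·A·R^(2/3)·S^(1/2) = (1.486/0.015) × 6.075 × 0.7033^(2/3) × 0.0080^(1/2) = 42.57 ft³/s
V = Q/A = 42.57/6.075 = 7.008 ft/s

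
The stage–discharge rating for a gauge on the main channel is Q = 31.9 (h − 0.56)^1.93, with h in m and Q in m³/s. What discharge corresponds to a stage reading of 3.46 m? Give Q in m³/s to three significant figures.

249 m³/s

Q = 31.9 × (3.46 − 0.56)^1.93 = 31.9 × 2.9^1.93 = 249.0 m³/s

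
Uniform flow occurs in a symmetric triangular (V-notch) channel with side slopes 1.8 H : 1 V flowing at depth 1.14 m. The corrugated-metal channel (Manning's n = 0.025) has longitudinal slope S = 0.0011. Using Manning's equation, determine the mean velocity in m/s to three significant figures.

A = z·y² = 1.8×1.14² = 2.339 m²
P = 2y√(1+z²) = 2×1.14×√(1+1.8²) = 4.695 m
R = A/P = 2.339/4.695 = 0.4983 m
Q = (1/n)·A·R^(2/3)·S^(1/2) = (1/0.025) × 2.339 × 0.4983^(2/3) × 0.0011^(1/2) = 1.951 m³/s
V = Q/A = 1.951/2.339 = 0.8338 m/s

0.834 m/s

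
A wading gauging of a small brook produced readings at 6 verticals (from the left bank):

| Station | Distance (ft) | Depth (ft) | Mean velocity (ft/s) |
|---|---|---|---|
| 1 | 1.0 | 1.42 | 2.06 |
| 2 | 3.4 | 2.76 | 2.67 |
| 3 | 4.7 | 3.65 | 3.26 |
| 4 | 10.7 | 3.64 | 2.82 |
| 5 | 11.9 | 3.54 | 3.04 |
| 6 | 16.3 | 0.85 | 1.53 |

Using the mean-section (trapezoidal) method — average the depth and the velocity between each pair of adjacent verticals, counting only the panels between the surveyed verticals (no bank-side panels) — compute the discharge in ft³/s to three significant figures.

Panel 1-2: Δb = 2.4 ft, d̄ = (1.42+2.76)/2 = 2.09, v̄ = (2.06+2.67)/2 = 2.365 → q = 2.4×2.09×2.365 = 11.86 ft³/s
Panel 2-3: Δb = 1.3 ft, d̄ = (2.76+3.65)/2 = 3.205, v̄ = (2.67+3.26)/2 = 2.965 → q = 1.3×3.205×2.965 = 12.35 ft³/s
Panel 3-4: Δb = 6 ft, d̄ = (3.65+3.64)/2 = 3.645, v̄ = (3.26+2.82)/2 = 3.04 → q = 6×3.645×3.04 = 66.48 ft³/s
Panel 4-5: Δb = 1.2 ft, d̄ = (3.64+3.54)/2 = 3.59, v̄ = (2.82+3.04)/2 = 2.93 → q = 1.2×3.59×2.93 = 12.62 ft³/s
Panel 5-6: Δb = 4.4 ft, d̄ = (3.54+0.85)/2 = 2.195, v̄ = (3.04+1.53)/2 = 2.285 → q = 4.4×2.195×2.285 = 22.07 ft³/s
Q = Σ q = 125.4 ft³/s

125 ft³/s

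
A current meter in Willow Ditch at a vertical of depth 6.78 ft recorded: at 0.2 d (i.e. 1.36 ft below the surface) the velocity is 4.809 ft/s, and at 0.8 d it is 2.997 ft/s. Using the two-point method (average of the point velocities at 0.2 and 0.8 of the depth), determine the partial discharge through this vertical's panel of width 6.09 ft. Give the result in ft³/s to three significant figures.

161 ft³/s

v̄ = (4.809 + 2.997) / 2 = 3.903 ft/s
q = v̄ × d × w = 3.903 × 6.78 × 6.09 = 161.2 ft³/s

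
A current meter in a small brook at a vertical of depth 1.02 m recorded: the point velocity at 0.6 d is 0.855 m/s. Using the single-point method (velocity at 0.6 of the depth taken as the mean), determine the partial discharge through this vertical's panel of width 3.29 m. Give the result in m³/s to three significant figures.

2.87 m³/s

v̄ = v₀.₆ = 0.855 m/s
q = v̄ × d × w = 0.8550 × 1.02 × 3.29 = 2.869 m³/s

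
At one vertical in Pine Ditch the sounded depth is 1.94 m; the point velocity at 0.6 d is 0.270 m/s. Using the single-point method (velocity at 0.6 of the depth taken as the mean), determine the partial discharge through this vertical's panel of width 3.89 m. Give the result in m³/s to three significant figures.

2.04 m³/s

v̄ = v₀.₆ = 0.270 m/s
q = v̄ × d × w = 0.2700 × 1.94 × 3.89 = 2.038 m³/s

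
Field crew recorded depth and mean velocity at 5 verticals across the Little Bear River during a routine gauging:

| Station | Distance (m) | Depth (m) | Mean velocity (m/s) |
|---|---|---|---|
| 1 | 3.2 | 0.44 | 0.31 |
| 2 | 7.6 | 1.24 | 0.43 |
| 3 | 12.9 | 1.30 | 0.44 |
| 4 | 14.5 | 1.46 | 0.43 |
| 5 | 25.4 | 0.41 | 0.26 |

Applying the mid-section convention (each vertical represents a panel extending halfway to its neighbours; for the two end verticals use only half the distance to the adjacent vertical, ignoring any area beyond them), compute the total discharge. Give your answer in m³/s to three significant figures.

w_1 = (7.6 − 3.2)/2 = 2.2 m; q_1 = 0.31 × 0.44 × 2.2 = 0.3001 m³/s
w_2 = (12.9 − 3.2)/2 = 4.85 m; q_2 = 0.43 × 1.24 × 4.85 = 2.586 m³/s
w_3 = (14.5 − 7.6)/2 = 3.45 m; q_3 = 0.44 × 1.30 × 3.45 = 1.973 m³/s
w_4 = (25.4 − 12.9)/2 = 6.25 m; q_4 = 0.43 × 1.46 × 6.25 = 3.924 m³/s
w_5 = (25.4 − 14.5)/2 = 5.45 m; q_5 = 0.26 × 0.41 × 5.45 = 0.5810 m³/s
Q = Σ qᵢ = 9.364 m³/s

9.36 m³/s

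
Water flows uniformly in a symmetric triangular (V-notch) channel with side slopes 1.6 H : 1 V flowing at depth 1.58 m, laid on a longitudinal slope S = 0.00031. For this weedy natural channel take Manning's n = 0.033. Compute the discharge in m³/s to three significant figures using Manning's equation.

A = z·y² = 1.6×1.58² = 3.994 m²
P = 2y√(1+z²) = 2×1.58×√(1+1.6²) = 5.962 m
R = A/P = 3.994/5.962 = 0.6699 m
Q = (1/n)·A·R^(2/3)·S^(1/2) = (1/0.033) × 3.994 × 0.6699^(2/3) × 0.00031^(1/2) = 1.632 m³/s

1.63 m³/s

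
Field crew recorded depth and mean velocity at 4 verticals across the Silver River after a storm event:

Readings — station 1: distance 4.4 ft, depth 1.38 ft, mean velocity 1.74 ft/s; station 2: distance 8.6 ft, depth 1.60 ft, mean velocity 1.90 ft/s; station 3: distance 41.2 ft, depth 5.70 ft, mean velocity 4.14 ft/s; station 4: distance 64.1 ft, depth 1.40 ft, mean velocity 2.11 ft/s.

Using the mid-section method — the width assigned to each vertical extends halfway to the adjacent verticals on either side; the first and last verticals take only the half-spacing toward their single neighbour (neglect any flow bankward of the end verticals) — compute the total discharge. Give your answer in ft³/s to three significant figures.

w_1 = (8.6 − 4.4)/2 = 2.1 ft; q_1 = 1.74 × 1.38 × 2.1 = 5.043 ft³/s
w_2 = (41.2 − 4.4)/2 = 18.4 ft; q_2 = 1.90 × 1.60 × 18.4 = 55.94 ft³/s
w_3 = (64.1 − 8.6)/2 = 27.75 ft; q_3 = 4.14 × 5.70 × 27.75 = 654.8 ft³/s
w_4 = (64.1 − 41.2)/2 = 11.45 ft; q_4 = 2.11 × 1.40 × 11.45 = 33.82 ft³/s
Q = Σ qᵢ = 749.6 ft³/s

750 ft³/s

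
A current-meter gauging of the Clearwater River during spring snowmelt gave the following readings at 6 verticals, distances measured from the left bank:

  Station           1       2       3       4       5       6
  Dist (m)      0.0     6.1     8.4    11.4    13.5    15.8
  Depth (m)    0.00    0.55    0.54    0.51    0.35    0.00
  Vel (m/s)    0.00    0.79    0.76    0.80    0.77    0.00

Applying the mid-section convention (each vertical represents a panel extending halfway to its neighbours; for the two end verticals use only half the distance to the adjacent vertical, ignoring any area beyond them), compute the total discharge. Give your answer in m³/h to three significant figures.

w_2 = (8.4 − 0.0)/2 = 4.2 m; q_2 = 0.79 × 0.55 × 4.2 = 1.825 m³/s
w_3 = (11.4 − 6.1)/2 = 2.65 m; q_3 = 0.76 × 0.54 × 2.65 = 1.088 m³/s
w_4 = (13.5 − 8.4)/2 = 2.55 m; q_4 = 0.80 × 0.51 × 2.55 = 1.040 m³/s
w_5 = (15.8 − 11.4)/2 = 2.2 m; q_5 = 0.77 × 0.35 × 2.2 = 0.5929 m³/s
Stations 1, 6 contribute zero (depth or velocity is 0).
Q = Σ qᵢ = 4.546 m³/s
= 4.546 × 3600 = 16360 m³/h

16400 m³/h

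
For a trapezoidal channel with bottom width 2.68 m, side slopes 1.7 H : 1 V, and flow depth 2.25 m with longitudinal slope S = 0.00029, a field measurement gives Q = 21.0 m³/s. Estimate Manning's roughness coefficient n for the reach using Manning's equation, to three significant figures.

0.0139

A = (b + z·y)·y = (2.68 + 1.7×2.25)×2.25 = 14.64 m²
P = b + 2y√(1+z²) = 2.68 + 2×2.25×√(1+1.7²) = 11.56 m
R = A/P = 14.64/11.56 = 1.267 m
n = (1/Q)·A·R^(2/3)·S^(1/2) = (1/21.0) × 14.64 × 1.171 × 0.01703 = 0.01389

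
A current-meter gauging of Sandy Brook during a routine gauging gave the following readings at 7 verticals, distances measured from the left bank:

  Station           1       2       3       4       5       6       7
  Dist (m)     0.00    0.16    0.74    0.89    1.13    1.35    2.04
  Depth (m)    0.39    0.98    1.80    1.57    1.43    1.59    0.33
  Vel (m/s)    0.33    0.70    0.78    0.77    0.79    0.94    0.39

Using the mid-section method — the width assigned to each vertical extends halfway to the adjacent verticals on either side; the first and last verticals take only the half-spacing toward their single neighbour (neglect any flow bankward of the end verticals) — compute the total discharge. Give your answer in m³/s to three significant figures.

w_1 = (0.16 − 0.00)/2 = 0.08 m; q_1 = 0.33 × 0.39 × 0.08 = 0.01030 m³/s
w_2 = (0.74 − 0.00)/2 = 0.37 m; q_2 = 0.70 × 0.98 × 0.37 = 0.2538 m³/s
w_3 = (0.89 − 0.16)/2 = 0.365 m; q_3 = 0.78 × 1.80 × 0.365 = 0.5125 m³/s
w_4 = (1.13 − 0.74)/2 = 0.195 m; q_4 = 0.77 × 1.57 × 0.195 = 0.2357 m³/s
w_5 = (1.35 − 0.89)/2 = 0.23 m; q_5 = 0.79 × 1.43 × 0.23 = 0.2598 m³/s
w_6 = (2.04 − 1.13)/2 = 0.455 m; q_6 = 0.94 × 1.59 × 0.455 = 0.6800 m³/s
w_7 = (2.04 − 1.35)/2 = 0.345 m; q_7 = 0.39 × 0.33 × 0.345 = 0.04440 m³/s
Q = Σ qᵢ = 1.997 m³/s

2.00 m³/s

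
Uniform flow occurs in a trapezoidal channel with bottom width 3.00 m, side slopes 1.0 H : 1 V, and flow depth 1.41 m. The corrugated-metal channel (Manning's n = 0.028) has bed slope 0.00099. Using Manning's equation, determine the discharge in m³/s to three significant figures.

A = (b + z·y)·y = (3.00 + 1.0×1.41)×1.41 = 6.218 m²
P = b + 2y√(1+z²) = 3.00 + 2×1.41×√(1+1.0²) = 6.988 m
R = A/P = 6.218/6.988 = 0.8898 m
Q = (1/n)·A·R^(2/3)·S^(1/2) = (1/0.028) × 6.218 × 0.8898^(2/3) × 0.00099^(1/2) = 6.464 m³/s

6.46 m³/s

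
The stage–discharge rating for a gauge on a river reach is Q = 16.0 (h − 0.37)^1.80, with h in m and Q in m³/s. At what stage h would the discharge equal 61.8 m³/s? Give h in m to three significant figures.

2.49 m

h − h₀ = (Q/C)^(1/b) = (61.8/16.0)^(1/1.80) = 2.119 m
h = 0.37 + 2.119 = 2.489 m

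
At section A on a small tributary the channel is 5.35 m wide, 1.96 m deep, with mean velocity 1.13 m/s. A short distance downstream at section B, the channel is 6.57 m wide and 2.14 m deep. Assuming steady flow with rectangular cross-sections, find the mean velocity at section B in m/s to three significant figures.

0.843 m/s

Q = A₁V₁ = (5.35×1.96) × 1.13 = 11.85 m³/s
A₂ = 6.57 × 2.14 = 14.06 m²
V₂ = Q/A₂ = 11.85/14.06 = 0.8428 m/s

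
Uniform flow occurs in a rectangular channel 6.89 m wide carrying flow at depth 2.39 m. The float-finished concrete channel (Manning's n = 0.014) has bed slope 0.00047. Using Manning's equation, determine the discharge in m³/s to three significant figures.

32.1 m³/s

A = b·y = 6.89 × 2.39 = 16.47 m²
P = b + 2y = 6.89 + 2×2.39 = 11.67 m
R = A/P = 16.47/11.67 = 1.411 m
Q = (1/n)·A·R^(2/3)·S^(1/2) = (1/0.014) × 16.47 × 1.411^(2/3) × 0.00047^(1/2) = 32.08 m³/s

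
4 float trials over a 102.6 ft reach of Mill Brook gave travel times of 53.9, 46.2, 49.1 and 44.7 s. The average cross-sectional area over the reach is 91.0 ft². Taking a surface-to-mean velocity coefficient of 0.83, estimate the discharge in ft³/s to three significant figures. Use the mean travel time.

160 ft³/s

t̄ = (53.9 + 46.2 + 49.1 + 44.7) / 4 = 48.475 s
v_surface = L / t̄ = 102.6 / 48.475 = 2.117 ft/s
v_mean = 0.83 × 2.117 = 1.757 ft/s
Q = A × v_mean = 91.0 × 1.757 = 159.9 ft³/s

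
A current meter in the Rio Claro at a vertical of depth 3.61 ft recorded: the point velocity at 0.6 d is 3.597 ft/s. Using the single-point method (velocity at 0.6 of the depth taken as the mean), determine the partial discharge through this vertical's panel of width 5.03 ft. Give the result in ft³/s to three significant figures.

v̄ = v₀.₆ = 3.597 ft/s
q = v̄ × d × w = 3.597 × 3.61 × 5.03 = 65.32 ft³/s

65.3 ft³/s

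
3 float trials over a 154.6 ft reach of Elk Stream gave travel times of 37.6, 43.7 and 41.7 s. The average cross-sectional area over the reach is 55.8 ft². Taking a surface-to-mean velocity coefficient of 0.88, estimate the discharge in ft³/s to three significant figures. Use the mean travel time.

185 ft³/s

t̄ = (37.6 + 43.7 + 41.7) / 3 = 41 s
v_surface = L / t̄ = 154.6 / 41 = 3.771 ft/s
v_mean = 0.88 × 3.771 = 3.318 ft/s
Q = A × v_mean = 55.8 × 3.318 = 185.2 ft³/s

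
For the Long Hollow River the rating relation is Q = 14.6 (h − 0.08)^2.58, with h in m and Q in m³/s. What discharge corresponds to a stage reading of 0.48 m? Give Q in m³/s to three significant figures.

1.37 m³/s

Q = 14.6 × (0.48 − 0.08)^2.58 = 14.6 × 0.4^2.58 = 1.373 m³/s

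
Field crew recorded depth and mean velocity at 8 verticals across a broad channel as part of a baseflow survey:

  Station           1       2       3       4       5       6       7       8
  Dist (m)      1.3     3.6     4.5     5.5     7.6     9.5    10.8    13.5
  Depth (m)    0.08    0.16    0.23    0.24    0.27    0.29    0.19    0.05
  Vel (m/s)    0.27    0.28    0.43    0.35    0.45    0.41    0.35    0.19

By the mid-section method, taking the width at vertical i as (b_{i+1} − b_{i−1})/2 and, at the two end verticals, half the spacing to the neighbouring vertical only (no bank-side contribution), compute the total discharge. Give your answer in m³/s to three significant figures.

w_1 = (3.6 − 1.3)/2 = 1.15 m; q_1 = 0.27 × 0.08 × 1.15 = 0.02484 m³/s
w_2 = (4.5 − 1.3)/2 = 1.6 m; q_2 = 0.28 × 0.16 × 1.6 = 0.07168 m³/s
w_3 = (5.5 − 3.6)/2 = 0.95 m; q_3 = 0.43 × 0.23 × 0.95 = 0.09396 m³/s
w_4 = (7.6 − 4.5)/2 = 1.55 m; q_4 = 0.35 × 0.24 × 1.55 = 0.1302 m³/s
w_5 = (9.5 − 5.5)/2 = 2 m; q_5 = 0.45 × 0.27 × 2 = 0.2430 m³/s
w_6 = (10.8 − 7.6)/2 = 1.6 m; q_6 = 0.41 × 0.29 × 1.6 = 0.1902 m³/s
w_7 = (13.5 − 9.5)/2 = 2 m; q_7 = 0.35 × 0.19 × 2 = 0.1330 m³/s
w_8 = (13.5 − 10.8)/2 = 1.35 m; q_8 = 0.19 × 0.05 × 1.35 = 0.01283 m³/s
Q = Σ qᵢ = 0.8997 m³/s

0.900 m³/s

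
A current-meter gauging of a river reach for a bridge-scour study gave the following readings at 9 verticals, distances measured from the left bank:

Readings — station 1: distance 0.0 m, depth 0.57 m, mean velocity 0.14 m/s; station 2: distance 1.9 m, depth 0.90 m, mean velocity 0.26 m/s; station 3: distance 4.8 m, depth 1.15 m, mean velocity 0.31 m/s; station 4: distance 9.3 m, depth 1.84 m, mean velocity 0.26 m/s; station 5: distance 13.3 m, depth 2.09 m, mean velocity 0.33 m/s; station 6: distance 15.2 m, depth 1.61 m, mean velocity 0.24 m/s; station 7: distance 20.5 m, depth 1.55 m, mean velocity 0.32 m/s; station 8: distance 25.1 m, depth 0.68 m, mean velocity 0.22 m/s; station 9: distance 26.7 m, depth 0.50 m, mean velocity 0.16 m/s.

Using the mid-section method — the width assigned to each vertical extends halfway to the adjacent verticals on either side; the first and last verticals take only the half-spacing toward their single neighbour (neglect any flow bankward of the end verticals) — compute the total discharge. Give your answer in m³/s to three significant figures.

w_1 = (1.9 − 0.0)/2 = 0.95 m; q_1 = 0.14 × 0.57 × 0.95 = 0.07581 m³/s
w_2 = (4.8 − 0.0)/2 = 2.4 m; q_2 = 0.26 × 0.90 × 2.4 = 0.5616 m³/s
w_3 = (9.3 − 1.9)/2 = 3.7 m; q_3 = 0.31 × 1.15 × 3.7 = 1.319 m³/s
w_4 = (13.3 − 4.8)/2 = 4.25 m; q_4 = 0.26 × 1.84 × 4.25 = 2.033 m³/s
w_5 = (15.2 − 9.3)/2 = 2.95 m; q_5 = 0.33 × 2.09 × 2.95 = 2.035 m³/s
w_6 = (20.5 − 13.3)/2 = 3.6 m; q_6 = 0.24 × 1.61 × 3.6 = 1.391 m³/s
w_7 = (25.1 − 15.2)/2 = 4.95 m; q_7 = 0.32 × 1.55 × 4.95 = 2.455 m³/s
w_8 = (26.7 − 20.5)/2 = 3.1 m; q_8 = 0.22 × 0.68 × 3.1 = 0.4638 m³/s
w_9 = (26.7 − 25.1)/2 = 0.8 m; q_9 = 0.16 × 0.50 × 0.8 = 0.06400 m³/s
Q = Σ qᵢ = 10.40 m³/s

10.4 m³/s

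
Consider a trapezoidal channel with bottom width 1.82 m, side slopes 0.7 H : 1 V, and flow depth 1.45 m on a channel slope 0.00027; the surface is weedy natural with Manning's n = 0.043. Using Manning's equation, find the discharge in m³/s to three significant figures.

1.32 m³/s

A = (b + z·y)·y = (1.82 + 0.7×1.45)×1.45 = 4.111 m²
P = b + 2y√(1+z²) = 1.82 + 2×1.45×√(1+0.7²) = 5.360 m
R = A/P = 4.111/5.360 = 0.7669 m
Q = (1/n)·A·R^(2/3)·S^(1/2) = (1/0.043) × 4.111 × 0.7669^(2/3) × 0.00027^(1/2) = 1.316 m³/s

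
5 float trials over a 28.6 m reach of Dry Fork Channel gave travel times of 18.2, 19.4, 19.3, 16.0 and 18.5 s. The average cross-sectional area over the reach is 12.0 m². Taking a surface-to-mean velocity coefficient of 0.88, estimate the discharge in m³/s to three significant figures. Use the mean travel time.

16.5 m³/s

t̄ = (18.2 + 19.4 + 19.3 + 16.0 + 18.5) / 5 = 18.28 s
v_surface = L / t̄ = 28.6 / 18.28 = 1.565 m/s
v_mean = 0.88 × 1.565 = 1.377 m/s
Q = A × v_mean = 12.0 × 1.377 = 16.52 m³/s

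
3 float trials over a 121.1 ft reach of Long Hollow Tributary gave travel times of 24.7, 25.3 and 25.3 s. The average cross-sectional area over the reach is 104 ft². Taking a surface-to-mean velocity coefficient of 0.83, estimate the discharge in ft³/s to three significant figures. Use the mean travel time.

416 ft³/s

t̄ = (24.7 + 25.3 + 25.3) / 3 = 25.1 s
v_surface = L / t̄ = 121.1 / 25.1 = 4.825 ft/s
v_mean = 0.83 × 4.825 = 4.005 ft/s
Q = A × v_mean = 104 × 4.005 = 416.5 ft³/s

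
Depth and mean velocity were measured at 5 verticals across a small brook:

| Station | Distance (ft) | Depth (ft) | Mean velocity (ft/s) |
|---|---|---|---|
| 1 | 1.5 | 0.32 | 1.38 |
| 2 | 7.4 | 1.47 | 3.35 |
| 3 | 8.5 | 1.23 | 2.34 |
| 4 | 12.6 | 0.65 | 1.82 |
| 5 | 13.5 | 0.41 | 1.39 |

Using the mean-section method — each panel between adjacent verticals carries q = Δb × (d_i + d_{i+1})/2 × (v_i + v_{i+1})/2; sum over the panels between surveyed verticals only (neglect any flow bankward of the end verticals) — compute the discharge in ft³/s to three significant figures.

25.5 ft³/s

Panel 1-2: Δb = 5.9 ft, d̄ = (0.32+1.47)/2 = 0.895, v̄ = (1.38+3.35)/2 = 2.365 → q = 5.9×0.895×2.365 = 12.49 ft³/s
Panel 2-3: Δb = 1.1 ft, d̄ = (1.47+1.23)/2 = 1.35, v̄ = (3.35+2.34)/2 = 2.845 → q = 1.1×1.35×2.845 = 4.225 ft³/s
Panel 3-4: Δb = 4.1 ft, d̄ = (1.23+0.65)/2 = 0.94, v̄ = (2.34+1.82)/2 = 2.08 → q = 4.1×0.94×2.08 = 8.016 ft³/s
Panel 4-5: Δb = 0.9 ft, d̄ = (0.65+0.41)/2 = 0.53, v̄ = (1.82+1.39)/2 = 1.605 → q = 0.9×0.53×1.605 = 0.7656 ft³/s
Q = Σ q = 25.50 ft³/s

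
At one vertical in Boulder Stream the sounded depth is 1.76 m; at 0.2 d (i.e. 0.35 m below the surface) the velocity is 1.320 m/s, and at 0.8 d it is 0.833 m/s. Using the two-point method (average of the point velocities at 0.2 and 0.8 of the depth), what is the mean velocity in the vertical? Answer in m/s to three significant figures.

1.08 m/s

v̄ = (1.320 + 0.833) / 2 = 1.077 m/s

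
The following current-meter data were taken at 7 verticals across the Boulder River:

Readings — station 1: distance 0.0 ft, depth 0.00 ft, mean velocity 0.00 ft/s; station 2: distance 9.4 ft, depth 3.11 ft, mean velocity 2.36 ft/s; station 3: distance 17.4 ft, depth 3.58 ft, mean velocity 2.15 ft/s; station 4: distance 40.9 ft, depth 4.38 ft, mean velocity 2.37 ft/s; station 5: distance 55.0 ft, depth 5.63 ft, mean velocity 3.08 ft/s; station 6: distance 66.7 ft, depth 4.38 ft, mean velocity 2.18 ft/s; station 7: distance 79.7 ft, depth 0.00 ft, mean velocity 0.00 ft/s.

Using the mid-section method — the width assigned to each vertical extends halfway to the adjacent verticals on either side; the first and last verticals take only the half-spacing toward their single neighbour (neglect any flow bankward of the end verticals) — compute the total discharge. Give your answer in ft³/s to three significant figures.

w_2 = (17.4 − 0.0)/2 = 8.7 ft; q_2 = 2.36 × 3.11 × 8.7 = 63.85 ft³/s
w_3 = (40.9 − 9.4)/2 = 15.75 ft; q_3 = 2.15 × 3.58 × 15.75 = 121.2 ft³/s
w_4 = (55.0 − 17.4)/2 = 18.8 ft; q_4 = 2.37 × 4.38 × 18.8 = 195.2 ft³/s
w_5 = (66.7 − 40.9)/2 = 12.9 ft; q_5 = 3.08 × 5.63 × 12.9 = 223.7 ft³/s
w_6 = (79.7 − 55.0)/2 = 12.35 ft; q_6 = 2.18 × 4.38 × 12.35 = 117.9 ft³/s
Stations 1, 7 contribute zero (depth or velocity is 0).
Q = Σ qᵢ = 721.9 ft³/s

722 ft³/s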